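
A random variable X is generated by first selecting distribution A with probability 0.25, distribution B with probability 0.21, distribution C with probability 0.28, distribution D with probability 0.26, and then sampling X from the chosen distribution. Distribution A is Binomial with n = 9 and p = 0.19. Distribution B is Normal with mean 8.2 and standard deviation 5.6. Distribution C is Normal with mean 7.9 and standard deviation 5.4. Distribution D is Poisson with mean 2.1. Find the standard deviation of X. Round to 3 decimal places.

Per component, A: μ=1.71, E[X²]=4.3092; B: μ=8.2, E[X²]=98.6; C: μ=7.9, E[X²]=91.57; D: μ=2.1, E[X²]=6.51.
E[X] = 0.25·1.71 + 0.21·8.2 + 0.28·7.9 + 0.26·2.1 = 4.9075.
E[X²] = 0.25·4.3092 + 0.21·98.6 + 0.28·91.57 + 0.26·6.51 = 49.1155.
Var(X) = E[X²] − (E[X])² = 49.1155 − 24.0836 = 25.0319.
SD(X) = √25.0319 = 5.00319.

5.003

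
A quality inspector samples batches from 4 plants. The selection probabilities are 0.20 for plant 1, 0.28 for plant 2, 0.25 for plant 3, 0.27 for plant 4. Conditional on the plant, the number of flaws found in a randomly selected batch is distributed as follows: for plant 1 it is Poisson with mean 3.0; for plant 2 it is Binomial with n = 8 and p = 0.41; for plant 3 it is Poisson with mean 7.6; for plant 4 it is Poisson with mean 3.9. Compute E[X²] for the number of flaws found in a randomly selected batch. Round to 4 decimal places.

For each component E[X²] = Var + (mean)², giving 1: 12; 2: 12.6936; 3: 65.36; 4: 19.11.
Overall E[X²] = 0.2·12 + 0.28·12.6936 + 0.25·65.36 + 0.27·19.11 = 27.4539.

27.4539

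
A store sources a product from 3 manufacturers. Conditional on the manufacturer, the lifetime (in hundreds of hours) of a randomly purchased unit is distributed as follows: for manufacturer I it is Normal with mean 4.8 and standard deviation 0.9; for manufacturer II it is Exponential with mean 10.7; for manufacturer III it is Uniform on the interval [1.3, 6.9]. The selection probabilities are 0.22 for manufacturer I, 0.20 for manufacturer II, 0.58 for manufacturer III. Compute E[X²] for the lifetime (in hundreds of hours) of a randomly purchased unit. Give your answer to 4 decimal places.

62.3085

For each component E[X²] = Var + (mean)², giving I: 23.85; II: 228.98; III: 19.4233.
Overall E[X²] = 0.22·23.85 + 0.2·228.98 + 0.58·19.4233 = 62.3085.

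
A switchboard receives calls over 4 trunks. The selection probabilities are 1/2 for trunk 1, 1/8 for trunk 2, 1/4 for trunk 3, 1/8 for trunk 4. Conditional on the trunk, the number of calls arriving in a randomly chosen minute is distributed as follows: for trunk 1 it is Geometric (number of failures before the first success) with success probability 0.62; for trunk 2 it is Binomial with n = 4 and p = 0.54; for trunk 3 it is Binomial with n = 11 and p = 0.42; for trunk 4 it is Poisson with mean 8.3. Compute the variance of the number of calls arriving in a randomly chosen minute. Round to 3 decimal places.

9.377

Per component, 1: μ=0.612903, E[X²]=1.3642; 2: μ=2.16, E[X²]=5.6592; 3: μ=4.62, E[X²]=24.024; 4: μ=8.3, E[X²]=77.19.
E[X] = 0.5·0.612903 + 0.125·2.16 + 0.25·4.62 + 0.125·8.3 = 2.76895.
E[X²] = 0.5·1.3642 + 0.125·5.6592 + 0.25·24.024 + 0.125·77.19 = 17.0443.
Var(X) = E[X²] − (E[X])² = 17.0443 − 7.66709 = 9.37716.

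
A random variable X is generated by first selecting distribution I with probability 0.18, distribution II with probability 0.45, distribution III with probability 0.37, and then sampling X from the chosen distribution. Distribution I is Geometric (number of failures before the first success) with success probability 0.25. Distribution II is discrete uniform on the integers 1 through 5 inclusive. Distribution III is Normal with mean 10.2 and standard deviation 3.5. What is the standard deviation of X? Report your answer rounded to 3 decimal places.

4.436

Per component, I: μ=3, E[X²]=21; II: μ=3, E[X²]=11; III: μ=10.2, E[X²]=116.29.
E[X] = 0.18·3 + 0.45·3 + 0.37·10.2 = 5.664.
E[X²] = 0.18·21 + 0.45·11 + 0.37·116.29 = 51.7573.
Var(X) = E[X²] − (E[X])² = 51.7573 − 32.0809 = 19.6764.
SD(X) = √19.6764 = 4.43581.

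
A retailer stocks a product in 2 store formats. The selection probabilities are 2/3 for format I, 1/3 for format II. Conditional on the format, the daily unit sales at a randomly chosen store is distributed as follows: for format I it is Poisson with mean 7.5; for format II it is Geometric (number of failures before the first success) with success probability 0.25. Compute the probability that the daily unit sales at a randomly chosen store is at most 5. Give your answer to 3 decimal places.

Conditional on each format, P(X ≤ 5): I: 0.241436; II: 0.822021.
By total probability, P(X ≤ 5) = 0.666667·0.241436 + 0.333333·0.822021 = 0.434965.

0.435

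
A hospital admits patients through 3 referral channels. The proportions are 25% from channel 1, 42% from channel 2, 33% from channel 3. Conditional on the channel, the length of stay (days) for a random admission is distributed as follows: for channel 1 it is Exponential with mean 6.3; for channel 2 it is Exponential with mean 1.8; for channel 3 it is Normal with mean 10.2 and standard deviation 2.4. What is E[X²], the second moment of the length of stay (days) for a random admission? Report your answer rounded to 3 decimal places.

58.801

For each component E[X²] = Var + (mean)², giving 1: 79.38; 2: 6.48; 3: 109.8.
Overall E[X²] = 0.25·79.38 + 0.42·6.48 + 0.33·109.8 = 58.8006.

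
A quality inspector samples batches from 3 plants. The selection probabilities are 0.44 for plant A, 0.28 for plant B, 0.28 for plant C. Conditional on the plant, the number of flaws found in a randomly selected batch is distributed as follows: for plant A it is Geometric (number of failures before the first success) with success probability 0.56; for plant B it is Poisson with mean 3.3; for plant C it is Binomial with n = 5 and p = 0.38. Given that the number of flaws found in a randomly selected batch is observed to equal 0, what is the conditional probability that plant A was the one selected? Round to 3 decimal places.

Likelihoods P(X=0 | ·): A: 0.56; B: 0.0368832; C: 0.0916133.
Posterior ∝ prior × likelihood. Numerator for A: 0.44·0.56 = 0.2464.
Normalizing constant: 0.44·0.56 + 0.28·0.0368832 + 0.28·0.0916133 = 0.282379.
P(A | observation) = 0.2464 / 0.282379 = 0.872586.

0.873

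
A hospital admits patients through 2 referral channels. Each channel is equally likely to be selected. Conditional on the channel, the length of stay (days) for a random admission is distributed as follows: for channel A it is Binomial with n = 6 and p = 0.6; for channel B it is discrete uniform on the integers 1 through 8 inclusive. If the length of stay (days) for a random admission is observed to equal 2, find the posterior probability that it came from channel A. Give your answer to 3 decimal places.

Likelihoods P(X=2 | ·): A: 0.13824; B: 0.125.
Posterior ∝ prior × likelihood. Numerator for A: 0.5·0.13824 = 0.06912.
Normalizing constant: 0.5·0.13824 + 0.5·0.125 = 0.13162.
P(A | observation) = 0.06912 / 0.13162 = 0.525148.

0.525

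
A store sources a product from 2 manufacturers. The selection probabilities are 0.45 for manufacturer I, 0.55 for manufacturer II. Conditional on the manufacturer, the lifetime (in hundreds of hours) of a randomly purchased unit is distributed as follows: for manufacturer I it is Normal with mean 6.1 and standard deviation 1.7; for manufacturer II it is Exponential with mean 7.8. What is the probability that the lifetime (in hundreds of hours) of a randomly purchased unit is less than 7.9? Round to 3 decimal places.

Conditional on each manufacturer, P(X < 7.9): I: 0.85516; II: 0.636807.
By total probability, P(X < 7.9) = 0.45·0.85516 + 0.55·0.636807 = 0.735066.

0.735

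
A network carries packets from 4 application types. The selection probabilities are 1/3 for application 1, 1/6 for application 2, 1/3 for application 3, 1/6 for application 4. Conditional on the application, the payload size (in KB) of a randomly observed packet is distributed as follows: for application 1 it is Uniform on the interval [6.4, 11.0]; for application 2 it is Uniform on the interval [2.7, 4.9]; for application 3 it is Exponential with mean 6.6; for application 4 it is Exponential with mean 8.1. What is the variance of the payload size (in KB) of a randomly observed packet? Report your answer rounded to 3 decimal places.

Per component, 1: μ=8.7, E[X²]=77.4533; 2: μ=3.8, E[X²]=14.8433; 3: μ=6.6, E[X²]=87.12; 4: μ=8.1, E[X²]=131.22.
E[X] = 0.333333·8.7 + 0.166667·3.8 + 0.333333·6.6 + 0.166667·8.1 = 7.08333.
E[X²] = 0.333333·77.4533 + 0.166667·14.8433 + 0.333333·87.12 + 0.166667·131.22 = 79.2017.
Var(X) = E[X²] − (E[X])² = 79.2017 − 50.1736 = 29.0281.

29.028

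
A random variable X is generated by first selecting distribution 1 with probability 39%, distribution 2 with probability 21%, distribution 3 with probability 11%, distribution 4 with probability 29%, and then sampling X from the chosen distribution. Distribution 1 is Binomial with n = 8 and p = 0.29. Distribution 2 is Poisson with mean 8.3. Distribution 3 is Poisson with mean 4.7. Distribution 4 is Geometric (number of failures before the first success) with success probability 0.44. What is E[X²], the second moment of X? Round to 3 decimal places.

23.207

For each component E[X²] = Var + (mean)², giving 1: 7.0296; 2: 77.19; 3: 26.79; 4: 4.5124.
Overall E[X²] = 0.39·7.0296 + 0.21·77.19 + 0.11·26.79 + 0.29·4.5124 = 23.2069.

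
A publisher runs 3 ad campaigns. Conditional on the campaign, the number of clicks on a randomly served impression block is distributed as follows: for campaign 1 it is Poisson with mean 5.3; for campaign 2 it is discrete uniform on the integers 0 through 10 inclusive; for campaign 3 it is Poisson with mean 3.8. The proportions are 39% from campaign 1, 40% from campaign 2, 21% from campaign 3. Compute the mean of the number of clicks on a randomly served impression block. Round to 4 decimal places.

4.8650

Component means — 1: 5.3; 2: 5; 3: 3.8.
E[X] = 0.39·5.3 + 0.4·5 + 0.21·3.8 = 4.865.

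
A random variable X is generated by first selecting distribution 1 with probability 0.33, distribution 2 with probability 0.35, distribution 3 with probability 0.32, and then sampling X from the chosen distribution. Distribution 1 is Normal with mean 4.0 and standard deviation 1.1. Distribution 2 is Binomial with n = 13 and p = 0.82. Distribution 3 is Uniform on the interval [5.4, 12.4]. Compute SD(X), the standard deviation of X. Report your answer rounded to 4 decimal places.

3.2223

Per component, 1: μ=4, E[X²]=17.21; 2: μ=10.66, E[X²]=115.554; 3: μ=8.9, E[X²]=83.2933.
E[X] = 0.33·4 + 0.35·10.66 + 0.32·8.9 = 7.899.
E[X²] = 0.33·17.21 + 0.35·115.554 + 0.32·83.2933 = 72.7772.
Var(X) = E[X²] − (E[X])² = 72.7772 − 62.3942 = 10.383.
SD(X) = √10.383 = 3.22227.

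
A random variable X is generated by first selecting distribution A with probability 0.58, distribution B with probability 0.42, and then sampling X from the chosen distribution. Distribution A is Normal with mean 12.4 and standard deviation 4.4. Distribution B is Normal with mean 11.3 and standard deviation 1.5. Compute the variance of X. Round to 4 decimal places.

12.4686

Per component, A: μ=12.4, E[X²]=173.12; B: μ=11.3, E[X²]=129.94.
E[X] = 0.58·12.4 + 0.42·11.3 = 11.938.
E[X²] = 0.58·173.12 + 0.42·129.94 = 154.984.
Var(X) = E[X²] − (E[X])² = 154.984 − 142.516 = 12.4686.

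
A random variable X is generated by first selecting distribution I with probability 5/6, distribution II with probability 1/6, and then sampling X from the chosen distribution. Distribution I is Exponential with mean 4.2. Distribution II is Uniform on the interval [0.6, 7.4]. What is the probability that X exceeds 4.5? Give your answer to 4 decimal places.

0.3565

Conditional on each component, P(X > 4.5): I: 0.342519; II: 0.426471.
By total probability, P(X > 4.5) = 0.833333·0.342519 + 0.166667·0.426471 = 0.356511.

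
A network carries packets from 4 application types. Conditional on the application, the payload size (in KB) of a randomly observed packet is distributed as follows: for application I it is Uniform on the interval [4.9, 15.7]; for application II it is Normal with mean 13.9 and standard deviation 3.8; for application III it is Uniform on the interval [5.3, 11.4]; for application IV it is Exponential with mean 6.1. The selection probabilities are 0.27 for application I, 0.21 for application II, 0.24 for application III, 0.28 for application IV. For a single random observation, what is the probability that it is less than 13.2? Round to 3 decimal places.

0.785

Conditional on each application, P(X < 13.2): I: 0.768519; II: 0.426924; III: 1; IV: 0.885128.
By total probability, P(X < 13.2) = 0.27·0.768519 + 0.21·0.426924 + 0.24·1 + 0.28·0.885128 = 0.78499.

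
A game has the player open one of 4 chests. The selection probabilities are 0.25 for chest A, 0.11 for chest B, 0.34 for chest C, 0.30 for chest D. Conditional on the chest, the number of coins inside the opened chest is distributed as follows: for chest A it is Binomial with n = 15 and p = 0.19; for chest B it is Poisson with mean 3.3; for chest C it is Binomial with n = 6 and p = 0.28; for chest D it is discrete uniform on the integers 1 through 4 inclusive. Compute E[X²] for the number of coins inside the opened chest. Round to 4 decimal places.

7.7895

For each component E[X²] = Var + (mean)², giving A: 10.431; B: 14.19; C: 4.032; D: 7.5.
Overall E[X²] = 0.25·10.431 + 0.11·14.19 + 0.34·4.032 + 0.3·7.5 = 7.78953.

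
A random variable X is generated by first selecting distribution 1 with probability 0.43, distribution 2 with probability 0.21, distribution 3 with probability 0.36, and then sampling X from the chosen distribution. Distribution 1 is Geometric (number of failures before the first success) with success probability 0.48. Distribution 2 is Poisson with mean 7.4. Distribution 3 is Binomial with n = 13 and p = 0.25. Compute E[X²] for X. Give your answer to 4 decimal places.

19.2087

For each component E[X²] = Var + (mean)², giving 1: 3.43056; 2: 62.16; 3: 13.
Overall E[X²] = 0.43·3.43056 + 0.21·62.16 + 0.36·13 = 19.2087.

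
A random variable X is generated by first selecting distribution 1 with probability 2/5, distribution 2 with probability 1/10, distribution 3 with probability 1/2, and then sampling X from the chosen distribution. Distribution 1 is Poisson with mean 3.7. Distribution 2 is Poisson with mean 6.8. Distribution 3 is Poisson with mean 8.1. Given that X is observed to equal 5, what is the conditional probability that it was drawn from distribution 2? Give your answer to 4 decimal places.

0.1176

Likelihoods P(X=5 | ·): 1: 0.142869; 2: 0.134946; 3: 0.088198.
Posterior ∝ prior × likelihood. Numerator for 2: 0.1·0.134946 = 0.0134946.
Normalizing constant: 0.4·0.142869 + 0.1·0.134946 + 0.5·0.088198 = 0.114741.
P(2 | observation) = 0.0134946 / 0.114741 = 0.117609.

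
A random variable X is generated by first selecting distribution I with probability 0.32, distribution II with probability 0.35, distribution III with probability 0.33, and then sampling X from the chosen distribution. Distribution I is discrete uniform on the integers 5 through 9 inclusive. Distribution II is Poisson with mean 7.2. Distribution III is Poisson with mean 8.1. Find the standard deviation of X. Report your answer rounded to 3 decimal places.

Per component, I: μ=7, E[X²]=51; II: μ=7.2, E[X²]=59.04; III: μ=8.1, E[X²]=73.71.
E[X] = 0.32·7 + 0.35·7.2 + 0.33·8.1 = 7.433.
E[X²] = 0.32·51 + 0.35·59.04 + 0.33·73.71 = 61.3083.
Var(X) = E[X²] − (E[X])² = 61.3083 − 55.2495 = 6.05881.
SD(X) = √6.05881 = 2.46147.

2.461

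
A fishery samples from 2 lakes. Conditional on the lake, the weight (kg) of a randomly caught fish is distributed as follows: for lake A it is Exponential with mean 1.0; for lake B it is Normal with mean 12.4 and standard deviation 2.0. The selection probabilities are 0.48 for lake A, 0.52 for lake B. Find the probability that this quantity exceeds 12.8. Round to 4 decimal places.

Conditional on each lake, P(X > 12.8): A: 2.76077e-06; B: 0.42074.
By total probability, P(X > 12.8) = 0.48·2.76077e-06 + 0.52·0.42074 = 0.218786.

0.2188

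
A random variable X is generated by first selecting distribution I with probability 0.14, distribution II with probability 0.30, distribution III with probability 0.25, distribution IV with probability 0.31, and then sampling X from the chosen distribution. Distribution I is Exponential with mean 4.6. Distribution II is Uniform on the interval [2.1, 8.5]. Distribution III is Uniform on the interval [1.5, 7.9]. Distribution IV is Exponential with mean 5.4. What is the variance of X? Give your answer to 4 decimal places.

Per component, I: μ=4.6, E[X²]=42.32; II: μ=5.3, E[X²]=31.5033; III: μ=4.7, E[X²]=25.5033; IV: μ=5.4, E[X²]=58.32.
E[X] = 0.14·4.6 + 0.3·5.3 + 0.25·4.7 + 0.31·5.4 = 5.083.
E[X²] = 0.14·42.32 + 0.3·31.5033 + 0.25·25.5033 + 0.31·58.32 = 39.8308.
Var(X) = E[X²] − (E[X])² = 39.8308 − 25.8369 = 13.9939.

13.9939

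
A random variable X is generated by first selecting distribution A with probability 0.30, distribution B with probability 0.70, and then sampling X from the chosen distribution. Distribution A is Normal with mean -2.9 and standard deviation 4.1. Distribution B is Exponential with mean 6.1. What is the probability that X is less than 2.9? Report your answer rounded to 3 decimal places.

0.541

Conditional on each component, P(X < 2.9): A: 0.921412; B: 0.37837.
By total probability, P(X < 2.9) = 0.3·0.921412 + 0.7·0.37837 = 0.541282.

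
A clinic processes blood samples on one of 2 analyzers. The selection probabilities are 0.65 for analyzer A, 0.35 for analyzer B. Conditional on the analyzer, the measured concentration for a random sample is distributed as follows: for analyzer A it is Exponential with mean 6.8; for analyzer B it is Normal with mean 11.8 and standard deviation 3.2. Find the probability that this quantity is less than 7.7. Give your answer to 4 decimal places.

0.4755

Conditional on each analyzer, P(X < 7.7): A: 0.677726; B: 0.100053.
By total probability, P(X < 7.7) = 0.65·0.677726 + 0.35·0.100053 = 0.47554.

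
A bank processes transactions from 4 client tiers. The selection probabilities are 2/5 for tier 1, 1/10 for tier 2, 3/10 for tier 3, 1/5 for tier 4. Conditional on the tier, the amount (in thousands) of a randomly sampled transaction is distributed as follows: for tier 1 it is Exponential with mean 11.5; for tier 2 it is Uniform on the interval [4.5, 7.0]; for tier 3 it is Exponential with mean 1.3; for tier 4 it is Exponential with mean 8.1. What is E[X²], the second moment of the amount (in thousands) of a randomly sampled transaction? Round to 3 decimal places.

For each component E[X²] = Var + (mean)², giving 1: 264.5; 2: 33.5833; 3: 3.38; 4: 131.22.
Overall E[X²] = 0.4·264.5 + 0.1·33.5833 + 0.3·3.38 + 0.2·131.22 = 136.416.

136.416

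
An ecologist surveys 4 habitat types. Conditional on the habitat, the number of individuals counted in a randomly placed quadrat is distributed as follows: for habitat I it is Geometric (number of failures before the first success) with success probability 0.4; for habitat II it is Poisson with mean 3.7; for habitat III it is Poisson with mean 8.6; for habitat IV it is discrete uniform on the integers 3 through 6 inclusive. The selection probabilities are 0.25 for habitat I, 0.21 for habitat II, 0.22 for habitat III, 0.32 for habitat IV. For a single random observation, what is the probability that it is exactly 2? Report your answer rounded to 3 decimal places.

Conditional on each habitat, P(X = 2): I: 0.144; II: 0.169233; III: 0.00680823; IV: 0.
By total probability, P(X = 2) = 0.25·0.144 + 0.21·0.169233 + 0.22·0.00680823 + 0.32·0 = 0.0730366.

0.073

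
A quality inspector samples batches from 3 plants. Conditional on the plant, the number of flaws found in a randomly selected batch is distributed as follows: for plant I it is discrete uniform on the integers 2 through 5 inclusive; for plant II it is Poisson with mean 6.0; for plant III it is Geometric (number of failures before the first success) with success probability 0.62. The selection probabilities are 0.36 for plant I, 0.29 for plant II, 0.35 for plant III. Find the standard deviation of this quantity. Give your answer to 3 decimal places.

Per component, I: μ=3.5, E[X²]=13.5; II: μ=6, E[X²]=42; III: μ=0.612903, E[X²]=1.3642.
E[X] = 0.36·3.5 + 0.29·6 + 0.35·0.612903 = 3.21452.
E[X²] = 0.36·13.5 + 0.29·42 + 0.35·1.3642 = 17.5175.
Var(X) = E[X²] − (E[X])² = 17.5175 − 10.3331 = 7.18436.
SD(X) = √7.18436 = 2.68037.

2.680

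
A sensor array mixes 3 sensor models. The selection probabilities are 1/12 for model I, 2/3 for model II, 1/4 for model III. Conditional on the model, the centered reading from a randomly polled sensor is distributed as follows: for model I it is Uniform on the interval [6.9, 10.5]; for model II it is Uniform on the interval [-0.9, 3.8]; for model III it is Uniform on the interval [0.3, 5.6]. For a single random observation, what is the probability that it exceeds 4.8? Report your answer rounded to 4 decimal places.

0.1211

Conditional on each model, P(X > 4.8): I: 1; II: 0; III: 0.150943.
By total probability, P(X > 4.8) = 0.0833333·1 + 0.666667·0 + 0.25·0.150943 = 0.121069.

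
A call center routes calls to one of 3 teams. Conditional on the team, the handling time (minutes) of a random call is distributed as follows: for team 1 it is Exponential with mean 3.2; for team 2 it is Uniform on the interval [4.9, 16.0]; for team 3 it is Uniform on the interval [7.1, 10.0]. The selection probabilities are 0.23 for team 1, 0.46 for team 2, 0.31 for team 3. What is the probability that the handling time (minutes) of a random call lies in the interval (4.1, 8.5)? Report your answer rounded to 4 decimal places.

0.3466

Conditional on each team, P(4.1 < X < 8.5): 1: 0.207479; 2: 0.324324; 3: 0.482759.
By total probability, P(4.1 < X < 8.5) = 0.23·0.207479 + 0.46·0.324324 + 0.31·0.482759 = 0.346565.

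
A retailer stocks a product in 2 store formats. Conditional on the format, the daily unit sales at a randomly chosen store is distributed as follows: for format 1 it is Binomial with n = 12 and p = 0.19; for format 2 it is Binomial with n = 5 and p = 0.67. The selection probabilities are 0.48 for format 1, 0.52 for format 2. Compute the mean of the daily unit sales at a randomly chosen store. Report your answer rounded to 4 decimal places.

Component means — 1: 2.28; 2: 3.35.
E[X] = 0.48·2.28 + 0.52·3.35 = 2.8364.

2.8364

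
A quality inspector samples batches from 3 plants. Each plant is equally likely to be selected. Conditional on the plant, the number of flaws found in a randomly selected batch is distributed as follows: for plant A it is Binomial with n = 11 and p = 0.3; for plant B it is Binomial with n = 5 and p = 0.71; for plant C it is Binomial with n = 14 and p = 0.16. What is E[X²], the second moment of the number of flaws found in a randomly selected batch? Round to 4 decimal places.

11.2437

For each component E[X²] = Var + (mean)², giving A: 13.2; B: 13.632; C: 6.8992.
Overall E[X²] = 0.333333·13.2 + 0.333333·13.632 + 0.333333·6.8992 = 11.2437.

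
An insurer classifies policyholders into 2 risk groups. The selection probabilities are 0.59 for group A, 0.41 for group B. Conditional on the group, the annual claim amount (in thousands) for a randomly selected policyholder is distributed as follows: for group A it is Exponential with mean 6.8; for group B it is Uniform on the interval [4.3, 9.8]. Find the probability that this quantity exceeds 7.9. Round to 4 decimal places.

Conditional on each group, P(X > 7.9): A: 0.312933; B: 0.345455.
By total probability, P(X > 7.9) = 0.59·0.312933 + 0.41·0.345455 = 0.326267.

0.3263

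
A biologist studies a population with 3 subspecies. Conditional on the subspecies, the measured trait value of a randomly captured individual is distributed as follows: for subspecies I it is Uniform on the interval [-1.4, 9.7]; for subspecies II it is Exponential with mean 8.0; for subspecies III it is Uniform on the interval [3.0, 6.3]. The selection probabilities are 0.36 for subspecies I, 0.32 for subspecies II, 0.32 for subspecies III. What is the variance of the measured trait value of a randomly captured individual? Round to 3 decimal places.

Per component, I: μ=4.15, E[X²]=27.49; II: μ=8, E[X²]=128; III: μ=4.65, E[X²]=22.53.
E[X] = 0.36·4.15 + 0.32·8 + 0.32·4.65 = 5.542.
E[X²] = 0.36·27.49 + 0.32·128 + 0.32·22.53 = 58.066.
Var(X) = E[X²] − (E[X])² = 58.066 − 30.7138 = 27.3522.

27.352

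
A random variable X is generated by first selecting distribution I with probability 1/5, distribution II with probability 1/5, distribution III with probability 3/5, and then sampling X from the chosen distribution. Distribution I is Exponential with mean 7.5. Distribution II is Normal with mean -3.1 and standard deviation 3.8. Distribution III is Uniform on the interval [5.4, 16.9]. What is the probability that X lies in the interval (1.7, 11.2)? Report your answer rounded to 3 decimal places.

0.438

Conditional on each component, P(1.7 < X < 11.2): I: 0.572564; II: 0.103182; III: 0.504348.
By total probability, P(1.7 < X < 11.2) = 0.2·0.572564 + 0.2·0.103182 + 0.6·0.504348 = 0.437758.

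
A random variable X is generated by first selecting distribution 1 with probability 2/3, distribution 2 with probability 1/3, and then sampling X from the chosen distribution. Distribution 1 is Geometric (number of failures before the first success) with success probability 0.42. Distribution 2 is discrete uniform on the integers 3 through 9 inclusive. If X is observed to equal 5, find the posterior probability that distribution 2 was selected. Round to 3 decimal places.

0.722

Likelihoods P(X=5 | ·): 1: 0.027567; 2: 0.142857.
Posterior ∝ prior × likelihood. Numerator for 2: 0.333333·0.142857 = 0.047619.
Normalizing constant: 0.666667·0.027567 + 0.333333·0.142857 = 0.065997.
P(2 | observation) = 0.047619 / 0.065997 = 0.721533.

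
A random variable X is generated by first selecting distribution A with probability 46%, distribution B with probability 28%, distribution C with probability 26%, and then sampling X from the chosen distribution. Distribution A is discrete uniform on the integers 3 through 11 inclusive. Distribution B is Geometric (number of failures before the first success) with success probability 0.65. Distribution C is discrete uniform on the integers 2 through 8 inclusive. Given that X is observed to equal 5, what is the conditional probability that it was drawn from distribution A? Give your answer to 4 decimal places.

0.5729

Likelihoods P(X=5 | ·): A: 0.111111; B: 0.00341392; C: 0.142857.
Posterior ∝ prior × likelihood. Numerator for A: 0.46·0.111111 = 0.0511111.
Normalizing constant: 0.46·0.111111 + 0.28·0.00341392 + 0.26·0.142857 = 0.0892099.
P(A | observation) = 0.0511111 / 0.0892099 = 0.572931.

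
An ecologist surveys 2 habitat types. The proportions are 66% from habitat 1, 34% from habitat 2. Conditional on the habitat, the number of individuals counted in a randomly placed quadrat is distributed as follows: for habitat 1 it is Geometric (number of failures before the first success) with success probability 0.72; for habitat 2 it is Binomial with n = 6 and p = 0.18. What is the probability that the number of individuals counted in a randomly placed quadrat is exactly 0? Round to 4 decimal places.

0.5786

Conditional on each habitat, P(X = 0): 1: 0.72; 2: 0.304007.
By total probability, P(X = 0) = 0.66·0.72 + 0.34·0.304007 = 0.578562.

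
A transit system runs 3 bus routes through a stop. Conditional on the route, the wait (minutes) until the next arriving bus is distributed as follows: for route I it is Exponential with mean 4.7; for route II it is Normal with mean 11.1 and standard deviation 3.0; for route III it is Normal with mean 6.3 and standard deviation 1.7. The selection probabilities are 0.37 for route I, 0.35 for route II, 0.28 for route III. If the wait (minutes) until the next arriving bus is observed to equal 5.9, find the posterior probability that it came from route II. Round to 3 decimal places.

0.107

Likelihoods f(5.9 | ·): I: 0.0606351; II: 0.0296062; III: 0.228265.
Posterior ∝ prior × likelihood. Numerator for II: 0.35·0.0296062 = 0.0103622.
Normalizing constant: 0.37·0.0606351 + 0.35·0.0296062 + 0.28·0.228265 = 0.0967113.
P(II | observation) = 0.0103622 / 0.0967113 = 0.107145.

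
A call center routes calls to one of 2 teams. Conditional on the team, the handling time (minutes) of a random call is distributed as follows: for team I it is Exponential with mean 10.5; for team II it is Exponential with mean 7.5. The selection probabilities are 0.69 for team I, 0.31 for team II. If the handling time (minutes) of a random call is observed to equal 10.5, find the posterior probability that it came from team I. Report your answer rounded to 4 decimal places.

Likelihoods f(10.5 | ·): I: 0.0350361; II: 0.0328796.
Posterior ∝ prior × likelihood. Numerator for I: 0.69·0.0350361 = 0.0241749.
Normalizing constant: 0.69·0.0350361 + 0.31·0.0328796 = 0.0343676.
P(I | observation) = 0.0241749 / 0.0343676 = 0.703422.

0.7034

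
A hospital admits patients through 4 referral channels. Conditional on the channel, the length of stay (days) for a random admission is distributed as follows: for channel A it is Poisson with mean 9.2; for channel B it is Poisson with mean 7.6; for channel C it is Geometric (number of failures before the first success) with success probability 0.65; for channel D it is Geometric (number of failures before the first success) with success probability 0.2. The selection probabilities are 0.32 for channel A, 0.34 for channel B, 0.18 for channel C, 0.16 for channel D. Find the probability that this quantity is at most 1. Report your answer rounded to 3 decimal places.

0.217

Conditional on each channel, P(X ≤ 1): A: 0.0010306; B: 0.00430388; C: 0.8775; D: 0.36.
By total probability, P(X ≤ 1) = 0.32·0.0010306 + 0.34·0.00430388 + 0.18·0.8775 + 0.16·0.36 = 0.217343.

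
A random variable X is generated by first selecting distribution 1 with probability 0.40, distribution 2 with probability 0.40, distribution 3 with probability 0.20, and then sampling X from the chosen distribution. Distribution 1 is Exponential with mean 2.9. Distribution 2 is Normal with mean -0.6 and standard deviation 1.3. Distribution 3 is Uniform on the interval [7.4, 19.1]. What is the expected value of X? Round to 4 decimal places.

Component means — 1: 2.9; 2: -0.6; 3: 13.25.
E[X] = 0.4·2.9 + 0.4·-0.6 + 0.2·13.25 = 3.57.

3.5700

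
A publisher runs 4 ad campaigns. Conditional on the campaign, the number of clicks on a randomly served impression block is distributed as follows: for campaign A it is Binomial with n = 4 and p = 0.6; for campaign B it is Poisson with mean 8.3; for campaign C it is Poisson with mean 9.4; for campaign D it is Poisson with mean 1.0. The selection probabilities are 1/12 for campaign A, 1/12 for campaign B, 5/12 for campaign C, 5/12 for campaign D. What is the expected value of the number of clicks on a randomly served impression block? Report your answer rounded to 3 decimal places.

Component means — A: 2.4; B: 8.3; C: 9.4; D: 1.
E[X] = 0.0833333·2.4 + 0.0833333·8.3 + 0.416667·9.4 + 0.416667·1 = 5.225.

5.225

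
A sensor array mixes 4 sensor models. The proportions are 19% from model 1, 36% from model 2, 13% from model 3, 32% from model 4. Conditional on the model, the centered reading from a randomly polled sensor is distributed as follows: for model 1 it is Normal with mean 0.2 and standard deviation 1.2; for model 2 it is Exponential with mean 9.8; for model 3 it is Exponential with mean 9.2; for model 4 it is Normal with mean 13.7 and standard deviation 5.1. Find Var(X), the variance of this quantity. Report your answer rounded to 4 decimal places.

Per component, 1: μ=0.2, E[X²]=1.48; 2: μ=9.8, E[X²]=192.08; 3: μ=9.2, E[X²]=169.28; 4: μ=13.7, E[X²]=213.7.
E[X] = 0.19·0.2 + 0.36·9.8 + 0.13·9.2 + 0.32·13.7 = 9.146.
E[X²] = 0.19·1.48 + 0.36·192.08 + 0.13·169.28 + 0.32·213.7 = 159.82.
Var(X) = E[X²] − (E[X])² = 159.82 − 83.6493 = 76.1711.

76.1711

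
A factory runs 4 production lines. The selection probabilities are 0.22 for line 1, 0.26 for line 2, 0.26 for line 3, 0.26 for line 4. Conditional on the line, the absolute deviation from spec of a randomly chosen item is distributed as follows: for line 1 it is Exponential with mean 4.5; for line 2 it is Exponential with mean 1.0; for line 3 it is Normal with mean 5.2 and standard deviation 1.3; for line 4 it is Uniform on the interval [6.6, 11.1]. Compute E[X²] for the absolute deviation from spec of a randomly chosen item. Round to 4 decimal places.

37.7024

For each component E[X²] = Var + (mean)², giving 1: 40.5; 2: 2; 3: 28.73; 4: 80.01.
Overall E[X²] = 0.22·40.5 + 0.26·2 + 0.26·28.73 + 0.26·80.01 = 37.7024.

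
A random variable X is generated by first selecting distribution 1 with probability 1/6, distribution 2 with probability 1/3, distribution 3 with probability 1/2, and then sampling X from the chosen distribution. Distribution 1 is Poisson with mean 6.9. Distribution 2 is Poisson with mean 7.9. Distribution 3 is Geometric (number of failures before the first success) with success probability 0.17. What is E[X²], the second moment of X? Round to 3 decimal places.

For each component E[X²] = Var + (mean)², giving 1: 54.51; 2: 70.31; 3: 52.5571.
Overall E[X²] = 0.166667·54.51 + 0.333333·70.31 + 0.5·52.5571 = 58.8002.

58.800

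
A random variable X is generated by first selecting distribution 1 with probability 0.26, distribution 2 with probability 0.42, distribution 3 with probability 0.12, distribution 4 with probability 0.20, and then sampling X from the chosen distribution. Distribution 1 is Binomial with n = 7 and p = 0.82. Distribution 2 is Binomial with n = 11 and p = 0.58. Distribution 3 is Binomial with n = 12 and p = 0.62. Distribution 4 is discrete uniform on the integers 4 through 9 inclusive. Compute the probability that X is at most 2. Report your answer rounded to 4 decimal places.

0.0046

Conditional on each component, P(X ≤ 2): 1: 0.0028695; 2: 0.00868569; 3: 0.00177937; 4: 0.
By total probability, P(X ≤ 2) = 0.26·0.0028695 + 0.42·0.00868569 + 0.12·0.00177937 + 0.2·0 = 0.00460758.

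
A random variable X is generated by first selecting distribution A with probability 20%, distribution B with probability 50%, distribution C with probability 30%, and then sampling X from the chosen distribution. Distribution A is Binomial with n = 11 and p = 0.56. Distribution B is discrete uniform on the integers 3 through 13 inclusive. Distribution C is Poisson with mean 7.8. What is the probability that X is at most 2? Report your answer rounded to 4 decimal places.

0.0073

Conditional on each component, P(X ≤ 2): A: 0.0124564; B: 0; C: 0.0160698.
By total probability, P(X ≤ 2) = 0.2·0.0124564 + 0.5·0 + 0.3·0.0160698 = 0.00731222.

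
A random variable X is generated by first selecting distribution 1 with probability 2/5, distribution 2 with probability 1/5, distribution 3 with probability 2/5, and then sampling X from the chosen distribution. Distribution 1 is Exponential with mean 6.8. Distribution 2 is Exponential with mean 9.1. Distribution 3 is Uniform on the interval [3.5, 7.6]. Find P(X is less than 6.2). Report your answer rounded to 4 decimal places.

Conditional on each component, P(X < 6.2): 1: 0.598185; 2: 0.494051; 3: 0.658537.
By total probability, P(X < 6.2) = 0.4·0.598185 + 0.2·0.494051 + 0.4·0.658537 = 0.601499.

0.6015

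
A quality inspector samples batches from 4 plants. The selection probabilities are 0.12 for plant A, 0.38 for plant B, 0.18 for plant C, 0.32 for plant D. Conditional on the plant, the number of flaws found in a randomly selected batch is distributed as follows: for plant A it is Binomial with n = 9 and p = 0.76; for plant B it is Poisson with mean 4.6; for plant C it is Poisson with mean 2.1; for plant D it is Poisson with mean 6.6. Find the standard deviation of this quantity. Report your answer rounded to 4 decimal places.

Per component, A: μ=6.84, E[X²]=48.4272; B: μ=4.6, E[X²]=25.76; C: μ=2.1, E[X²]=6.51; D: μ=6.6, E[X²]=50.16.
E[X] = 0.12·6.84 + 0.38·4.6 + 0.18·2.1 + 0.32·6.6 = 5.0588.
E[X²] = 0.12·48.4272 + 0.38·25.76 + 0.18·6.51 + 0.32·50.16 = 32.8231.
Var(X) = E[X²] − (E[X])² = 32.8231 − 25.5915 = 7.23161.
SD(X) = √7.23161 = 2.68916.

2.6892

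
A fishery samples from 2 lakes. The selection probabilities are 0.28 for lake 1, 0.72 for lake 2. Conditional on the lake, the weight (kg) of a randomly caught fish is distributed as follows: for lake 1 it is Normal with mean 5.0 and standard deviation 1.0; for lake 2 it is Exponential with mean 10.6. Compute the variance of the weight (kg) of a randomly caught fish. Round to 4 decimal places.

Per component, 1: μ=5, E[X²]=26; 2: μ=10.6, E[X²]=224.72.
E[X] = 0.28·5 + 0.72·10.6 = 9.032.
E[X²] = 0.28·26 + 0.72·224.72 = 169.078.
Var(X) = E[X²] − (E[X])² = 169.078 − 81.577 = 87.5014.

87.5014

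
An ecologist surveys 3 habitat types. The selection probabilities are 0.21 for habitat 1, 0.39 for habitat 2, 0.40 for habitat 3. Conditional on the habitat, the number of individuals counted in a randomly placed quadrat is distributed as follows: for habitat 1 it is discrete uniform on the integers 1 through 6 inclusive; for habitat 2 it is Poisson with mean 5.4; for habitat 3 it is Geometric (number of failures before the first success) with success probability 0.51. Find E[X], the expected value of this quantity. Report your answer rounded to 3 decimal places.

Component means — 1: 3.5; 2: 5.4; 3: 0.960784.
E[X] = 0.21·3.5 + 0.39·5.4 + 0.4·0.960784 = 3.22531.

3.225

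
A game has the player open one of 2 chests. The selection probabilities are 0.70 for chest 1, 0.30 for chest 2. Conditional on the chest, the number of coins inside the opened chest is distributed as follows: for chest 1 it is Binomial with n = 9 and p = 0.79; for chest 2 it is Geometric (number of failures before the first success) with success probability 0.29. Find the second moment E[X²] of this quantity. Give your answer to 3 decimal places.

For each component E[X²] = Var + (mean)², giving 1: 52.0452; 2: 14.4364.
Overall E[X²] = 0.7·52.0452 + 0.3·14.4364 = 40.7626.

40.763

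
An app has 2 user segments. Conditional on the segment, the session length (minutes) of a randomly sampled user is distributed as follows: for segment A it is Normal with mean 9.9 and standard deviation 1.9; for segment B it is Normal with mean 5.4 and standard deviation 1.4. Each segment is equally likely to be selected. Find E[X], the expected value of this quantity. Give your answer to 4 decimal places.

7.6500

Component means — A: 9.9; B: 5.4.
E[X] = 0.5·9.9 + 0.5·5.4 = 7.65.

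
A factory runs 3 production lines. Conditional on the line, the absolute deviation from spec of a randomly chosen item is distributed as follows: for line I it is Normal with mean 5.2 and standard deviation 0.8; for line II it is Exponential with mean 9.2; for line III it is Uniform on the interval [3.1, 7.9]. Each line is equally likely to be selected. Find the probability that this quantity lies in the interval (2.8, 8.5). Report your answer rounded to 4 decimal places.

0.7798

Conditional on each line, P(2.8 < X < 8.5): I: 0.998632; II: 0.340642; III: 1.
By total probability, P(2.8 < X < 8.5) = 0.333333·0.998632 + 0.333333·0.340642 + 0.333333·1 = 0.779758.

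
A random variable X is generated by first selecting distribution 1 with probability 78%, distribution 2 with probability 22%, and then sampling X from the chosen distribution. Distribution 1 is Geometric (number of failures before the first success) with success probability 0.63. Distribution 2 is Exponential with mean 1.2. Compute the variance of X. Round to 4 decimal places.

1.1084

Per component, 1: μ=0.587302, E[X²]=1.27715; 2: μ=1.2, E[X²]=2.88.
E[X] = 0.78·0.587302 + 0.22·1.2 = 0.722095.
E[X²] = 0.78·1.27715 + 0.22·2.88 = 1.62978.
Var(X) = E[X²] − (E[X])² = 1.62978 − 0.521422 = 1.10835.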